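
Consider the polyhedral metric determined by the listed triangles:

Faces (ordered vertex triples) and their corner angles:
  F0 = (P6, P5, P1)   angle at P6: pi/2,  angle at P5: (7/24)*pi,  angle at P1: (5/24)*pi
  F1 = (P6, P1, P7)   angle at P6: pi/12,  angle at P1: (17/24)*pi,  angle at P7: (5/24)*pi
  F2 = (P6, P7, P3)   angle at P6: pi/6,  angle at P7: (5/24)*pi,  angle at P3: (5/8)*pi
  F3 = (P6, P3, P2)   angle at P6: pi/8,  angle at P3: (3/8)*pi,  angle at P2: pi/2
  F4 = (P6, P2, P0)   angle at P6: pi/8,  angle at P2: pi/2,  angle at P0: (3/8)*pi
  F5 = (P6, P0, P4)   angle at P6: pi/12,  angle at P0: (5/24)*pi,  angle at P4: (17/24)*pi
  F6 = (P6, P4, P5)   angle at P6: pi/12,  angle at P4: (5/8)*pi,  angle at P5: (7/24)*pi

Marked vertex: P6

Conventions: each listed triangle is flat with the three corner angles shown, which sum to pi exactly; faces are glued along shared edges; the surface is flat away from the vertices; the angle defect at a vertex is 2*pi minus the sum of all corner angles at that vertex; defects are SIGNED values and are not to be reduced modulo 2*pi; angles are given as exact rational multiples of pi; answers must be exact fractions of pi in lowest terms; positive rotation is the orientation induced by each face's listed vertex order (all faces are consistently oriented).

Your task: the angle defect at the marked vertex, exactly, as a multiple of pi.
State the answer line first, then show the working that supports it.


Answer: defect(P6) = (5/6)*pi

Sum of corner angles at P6: (7/6)*pi
defect = 2*pi - (7/6)*pi


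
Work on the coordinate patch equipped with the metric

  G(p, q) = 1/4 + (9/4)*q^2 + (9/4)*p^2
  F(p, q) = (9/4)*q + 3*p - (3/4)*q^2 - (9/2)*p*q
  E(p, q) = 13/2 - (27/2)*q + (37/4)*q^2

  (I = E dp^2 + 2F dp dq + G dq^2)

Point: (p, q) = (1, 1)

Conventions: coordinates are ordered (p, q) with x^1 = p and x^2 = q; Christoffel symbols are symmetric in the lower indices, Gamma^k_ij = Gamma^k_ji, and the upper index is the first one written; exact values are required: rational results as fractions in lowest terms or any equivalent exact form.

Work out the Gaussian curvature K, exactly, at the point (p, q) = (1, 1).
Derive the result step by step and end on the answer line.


E = 9/4, F = 0, G = 19/4, EG - F^2 = 171/16 at the point
E_p = 0, E_q = 5, F_p = -3/2, F_q = -15/4, G_p = 9/2, G_q = 9/2
E_qq = 37/2, F_pq = -9/2, G_pp = 9/2
Evaluate Brioschi's two determinant matrices M1, M2 and divide by (EG - F^2)^2.
M1 = [[-E_qq/2 + F_pq - G_pp/2, E_p/2, F_p - E_q/2], [F_q - G_p/2, E, F], [G_q/2, F, G]] = [[-16, 0, -4], [-6, 9/4, 0], [9/4, 0, 19/4]]; det M1 = -603/4
M2 = [[0, E_q/2, G_p/2], [E_q/2, E, F], [G_p/2, F, G]] = [[0, 5/2, 9/4], [5/2, 9/4, 0], [9/4, 0, 19/4]]; det M2 = -2629/64
det M1 - det M2 = -7019/64; K = -7019/64 / (171/16)^2 = -28076/29241

Answer: K = -28076/29241


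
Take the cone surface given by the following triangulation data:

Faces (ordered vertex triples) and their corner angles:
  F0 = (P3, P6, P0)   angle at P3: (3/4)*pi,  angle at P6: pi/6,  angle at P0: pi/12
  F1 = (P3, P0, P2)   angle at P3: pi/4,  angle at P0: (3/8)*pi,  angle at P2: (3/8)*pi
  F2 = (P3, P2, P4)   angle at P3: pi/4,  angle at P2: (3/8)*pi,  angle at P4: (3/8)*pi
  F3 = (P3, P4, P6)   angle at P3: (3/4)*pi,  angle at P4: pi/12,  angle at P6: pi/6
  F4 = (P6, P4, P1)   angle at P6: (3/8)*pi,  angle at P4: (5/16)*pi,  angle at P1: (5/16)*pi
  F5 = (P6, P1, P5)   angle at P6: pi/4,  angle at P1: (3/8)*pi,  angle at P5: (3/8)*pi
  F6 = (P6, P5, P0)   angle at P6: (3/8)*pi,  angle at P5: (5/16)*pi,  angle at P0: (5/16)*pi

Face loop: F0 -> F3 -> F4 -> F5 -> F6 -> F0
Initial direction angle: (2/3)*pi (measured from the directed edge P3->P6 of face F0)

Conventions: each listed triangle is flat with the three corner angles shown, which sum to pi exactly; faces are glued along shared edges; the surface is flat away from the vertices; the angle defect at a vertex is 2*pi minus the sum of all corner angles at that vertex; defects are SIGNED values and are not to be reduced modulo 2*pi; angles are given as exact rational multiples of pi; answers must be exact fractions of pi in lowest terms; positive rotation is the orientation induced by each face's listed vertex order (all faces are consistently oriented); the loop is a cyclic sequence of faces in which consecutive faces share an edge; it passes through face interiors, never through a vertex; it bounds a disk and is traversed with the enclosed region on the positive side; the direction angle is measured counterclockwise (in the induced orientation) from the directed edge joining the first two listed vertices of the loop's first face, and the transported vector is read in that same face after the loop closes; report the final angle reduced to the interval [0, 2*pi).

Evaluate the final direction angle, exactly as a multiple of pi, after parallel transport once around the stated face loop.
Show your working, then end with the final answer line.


enclosed vertex P6: corner angles sum to (4/3)*pi, defect = 2*pi - (4/3)*pi = (2/3)*pi
holonomy = initial angle + sum of enclosed defects (mod 2*pi), positive in the induced orientation
final angle = (2/3)*pi + (2/3)*pi = (4/3)*pi (mod 2*pi)

Answer: final direction angle = (4/3)*pi


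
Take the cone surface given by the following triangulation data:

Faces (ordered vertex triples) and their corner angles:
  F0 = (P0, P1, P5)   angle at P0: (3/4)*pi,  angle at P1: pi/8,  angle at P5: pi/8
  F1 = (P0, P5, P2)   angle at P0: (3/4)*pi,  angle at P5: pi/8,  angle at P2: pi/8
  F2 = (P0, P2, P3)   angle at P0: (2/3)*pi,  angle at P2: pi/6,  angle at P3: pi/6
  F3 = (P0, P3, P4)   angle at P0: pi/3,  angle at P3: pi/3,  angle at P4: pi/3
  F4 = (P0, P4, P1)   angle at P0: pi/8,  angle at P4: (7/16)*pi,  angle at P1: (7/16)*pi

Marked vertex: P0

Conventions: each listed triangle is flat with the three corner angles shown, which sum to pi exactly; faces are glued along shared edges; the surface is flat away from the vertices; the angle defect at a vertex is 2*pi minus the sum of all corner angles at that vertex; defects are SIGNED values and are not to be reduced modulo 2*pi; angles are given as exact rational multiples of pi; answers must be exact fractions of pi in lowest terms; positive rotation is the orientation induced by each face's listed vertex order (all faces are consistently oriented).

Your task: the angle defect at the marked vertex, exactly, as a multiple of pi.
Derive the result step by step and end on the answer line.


Sum of corner angles at P0: (21/8)*pi
defect = 2*pi - (21/8)*pi

Answer: defect(P0) = (-5/8)*pi


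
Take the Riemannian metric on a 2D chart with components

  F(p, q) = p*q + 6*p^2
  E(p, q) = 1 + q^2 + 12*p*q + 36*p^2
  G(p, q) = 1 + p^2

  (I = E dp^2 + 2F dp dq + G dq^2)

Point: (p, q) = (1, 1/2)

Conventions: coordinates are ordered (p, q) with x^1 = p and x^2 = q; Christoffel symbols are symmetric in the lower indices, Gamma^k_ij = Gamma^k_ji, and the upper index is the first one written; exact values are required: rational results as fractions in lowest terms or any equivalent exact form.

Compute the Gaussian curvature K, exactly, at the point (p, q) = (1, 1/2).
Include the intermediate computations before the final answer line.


E = 173/4, F = 13/2, G = 2, EG - F^2 = 177/4 at the point
E_p = 78, E_q = 13, F_p = 25/2, F_q = 1, G_p = 2, G_q = 0
E_qq = 2, F_pq = 1, G_pp = 2
Compute both Brioschi determinants and normalise by (EG - F^2)^2.
M1 = [[-E_qq/2 + F_pq - G_pp/2, E_p/2, F_p - E_q/2], [F_q - G_p/2, E, F], [G_q/2, F, G]] = [[-1, 39, 6], [0, 173/4, 13/2], [0, 13/2, 2]]; det M1 = -177/4
M2 = [[0, E_q/2, G_p/2], [E_q/2, E, F], [G_p/2, F, G]] = [[0, 13/2, 1], [13/2, 173/4, 13/2], [1, 13/2, 2]]; det M2 = -173/4
det M1 - det M2 = -1; K = -1 / (177/4)^2 = -16/31329

Answer: K = -16/31329


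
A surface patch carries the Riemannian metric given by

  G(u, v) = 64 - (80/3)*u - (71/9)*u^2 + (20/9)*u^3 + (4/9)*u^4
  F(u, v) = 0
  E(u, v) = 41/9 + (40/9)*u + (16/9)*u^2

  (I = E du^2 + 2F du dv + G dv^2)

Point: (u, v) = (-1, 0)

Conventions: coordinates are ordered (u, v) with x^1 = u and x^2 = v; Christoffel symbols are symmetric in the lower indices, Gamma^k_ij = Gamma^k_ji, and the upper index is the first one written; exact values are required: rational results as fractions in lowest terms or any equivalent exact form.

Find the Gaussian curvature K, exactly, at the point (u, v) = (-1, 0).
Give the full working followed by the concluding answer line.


E = 17/9, F = 0, G = 81, EG - F^2 = 153 at the point
E_u = 8/9, E_v = 0, F_u = 0, F_v = 0, G_u = -6, G_v = 0
E_vv = 0, F_uv = 0, G_uu = -214/9
K follows from Brioschi's formula, (det M1 - det M2)/(EG - F^2)^2.
M1 = [[-E_vv/2 + F_uv - G_uu/2, E_u/2, F_u - E_v/2], [F_v - G_u/2, E, F], [G_v/2, F, G]] = [[107/9, 4/9, 0], [3, 17/9, 0], [0, 0, 81]]; det M1 = 1711
M2 = [[0, E_v/2, G_u/2], [E_v/2, E, F], [G_u/2, F, G]] = [[0, 0, -3], [0, 17/9, 0], [-3, 0, 81]]; det M2 = -17
det M1 - det M2 = 1728; K = 1728 / (153)^2 = 64/867

Answer: K = 64/867


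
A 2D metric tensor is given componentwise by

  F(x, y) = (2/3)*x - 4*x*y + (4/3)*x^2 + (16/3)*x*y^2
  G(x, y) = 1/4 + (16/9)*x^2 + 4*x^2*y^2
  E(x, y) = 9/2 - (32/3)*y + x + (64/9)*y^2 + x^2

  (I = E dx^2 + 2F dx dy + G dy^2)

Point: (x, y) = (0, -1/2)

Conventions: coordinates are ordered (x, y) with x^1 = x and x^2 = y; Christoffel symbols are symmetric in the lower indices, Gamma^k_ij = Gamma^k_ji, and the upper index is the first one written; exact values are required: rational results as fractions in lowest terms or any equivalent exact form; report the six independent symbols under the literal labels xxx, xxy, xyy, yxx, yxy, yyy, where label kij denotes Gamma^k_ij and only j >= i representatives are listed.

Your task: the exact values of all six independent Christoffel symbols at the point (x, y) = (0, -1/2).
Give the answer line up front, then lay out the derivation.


Answer: Gamma_xxx = 9/209, Gamma_xxy = -160/209, Gamma_xyy = 0, Gamma_yxx = 464/9, Gamma_yxy = 0, Gamma_yyy = 0

E = 209/18, F = 0, G = 1/4 at the point
E_x = 1, E_y = -160/9, F_x = 4, F_y = 0, G_x = 0, G_y = 0
EG - F^2 = 209/72;  g^inv = (72/209) * [[1/4, 0], [0, 209/18]]
first-kind symbols [ij,l] = (1/2)(d_i g_jl + d_j g_il - d_l g_ij): [xx,x] = E_x/2 = 1/2, [xx,y] = F_x - E_y/2 = 116/9, [xy,x] = E_y/2 = -80/9, [xy,y] = G_x/2 = 0, [yy,x] = F_y - G_x/2 = 0, [yy,y] = G_y/2 = 0
Gamma^x_ij = (G*[ij,x] - F*[ij,y])/(EG - F^2), Gamma^y_ij = (E*[ij,y] - F*[ij,x])/(EG - F^2)


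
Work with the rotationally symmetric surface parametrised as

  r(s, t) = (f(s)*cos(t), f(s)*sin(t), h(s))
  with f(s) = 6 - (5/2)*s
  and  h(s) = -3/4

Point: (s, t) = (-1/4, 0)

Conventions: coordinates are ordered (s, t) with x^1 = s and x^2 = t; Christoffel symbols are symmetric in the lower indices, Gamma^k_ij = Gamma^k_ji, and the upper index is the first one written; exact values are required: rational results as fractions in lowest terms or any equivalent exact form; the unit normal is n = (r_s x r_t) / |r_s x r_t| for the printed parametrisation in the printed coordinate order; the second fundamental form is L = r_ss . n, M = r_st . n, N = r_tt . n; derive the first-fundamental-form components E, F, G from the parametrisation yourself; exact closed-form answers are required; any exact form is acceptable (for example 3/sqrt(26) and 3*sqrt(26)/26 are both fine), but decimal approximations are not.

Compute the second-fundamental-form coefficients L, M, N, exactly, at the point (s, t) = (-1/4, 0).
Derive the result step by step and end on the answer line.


f = 53/8, f' = -5/2, f'' = 0, h' = 0, h'' = 0
E = 25/4, F = 0, G = 2809/64; answer radicand W^2 = 25/4
unnormalised second-form numerators: l = 0, m = 0, n = 0; L = l/sqrt(25/4), and similarly M = m/sqrt(W^2), N = n/sqrt(W^2)

Answer: L = 0, M = 0, N = 0


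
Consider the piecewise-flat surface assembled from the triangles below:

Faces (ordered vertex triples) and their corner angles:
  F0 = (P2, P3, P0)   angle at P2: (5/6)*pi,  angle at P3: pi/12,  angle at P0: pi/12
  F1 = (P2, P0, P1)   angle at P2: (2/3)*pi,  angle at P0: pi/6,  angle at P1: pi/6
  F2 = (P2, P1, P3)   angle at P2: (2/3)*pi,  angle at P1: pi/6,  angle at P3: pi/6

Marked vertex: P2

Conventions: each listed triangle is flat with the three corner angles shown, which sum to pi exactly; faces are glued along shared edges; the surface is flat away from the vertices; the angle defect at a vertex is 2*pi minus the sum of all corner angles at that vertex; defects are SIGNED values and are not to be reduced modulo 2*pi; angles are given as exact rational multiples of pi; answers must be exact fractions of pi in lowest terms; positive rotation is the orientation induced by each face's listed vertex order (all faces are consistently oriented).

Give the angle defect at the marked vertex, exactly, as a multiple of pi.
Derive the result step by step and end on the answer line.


Sum of corner angles at P2: (13/6)*pi
defect = 2*pi - (13/6)*pi

Answer: defect(P2) = -pi/6


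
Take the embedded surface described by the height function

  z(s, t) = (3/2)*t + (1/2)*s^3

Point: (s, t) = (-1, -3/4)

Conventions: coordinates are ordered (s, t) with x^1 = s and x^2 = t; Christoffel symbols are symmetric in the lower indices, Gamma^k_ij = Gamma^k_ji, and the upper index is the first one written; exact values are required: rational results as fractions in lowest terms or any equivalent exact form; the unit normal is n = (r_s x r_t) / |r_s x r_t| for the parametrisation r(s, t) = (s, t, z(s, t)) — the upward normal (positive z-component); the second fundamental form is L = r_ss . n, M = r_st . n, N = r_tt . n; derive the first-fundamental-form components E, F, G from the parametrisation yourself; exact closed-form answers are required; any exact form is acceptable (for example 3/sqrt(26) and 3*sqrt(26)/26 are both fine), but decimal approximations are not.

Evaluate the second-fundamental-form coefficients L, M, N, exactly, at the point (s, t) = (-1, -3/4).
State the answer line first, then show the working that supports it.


Answer: L = -3*sqrt(22)/11, M = 0, N = 0

z_s = 3/2, z_t = 3/2, z_ss = -3, z_st = 0, z_tt = 0
E = 13/4, F = 9/4, G = 13/4; answer radicand W^2 = 11/2
unnormalised second-form numerators: l = -3, m = 0, n = 0; L = l/sqrt(11/2), and similarly M = m/sqrt(W^2), N = n/sqrt(W^2)


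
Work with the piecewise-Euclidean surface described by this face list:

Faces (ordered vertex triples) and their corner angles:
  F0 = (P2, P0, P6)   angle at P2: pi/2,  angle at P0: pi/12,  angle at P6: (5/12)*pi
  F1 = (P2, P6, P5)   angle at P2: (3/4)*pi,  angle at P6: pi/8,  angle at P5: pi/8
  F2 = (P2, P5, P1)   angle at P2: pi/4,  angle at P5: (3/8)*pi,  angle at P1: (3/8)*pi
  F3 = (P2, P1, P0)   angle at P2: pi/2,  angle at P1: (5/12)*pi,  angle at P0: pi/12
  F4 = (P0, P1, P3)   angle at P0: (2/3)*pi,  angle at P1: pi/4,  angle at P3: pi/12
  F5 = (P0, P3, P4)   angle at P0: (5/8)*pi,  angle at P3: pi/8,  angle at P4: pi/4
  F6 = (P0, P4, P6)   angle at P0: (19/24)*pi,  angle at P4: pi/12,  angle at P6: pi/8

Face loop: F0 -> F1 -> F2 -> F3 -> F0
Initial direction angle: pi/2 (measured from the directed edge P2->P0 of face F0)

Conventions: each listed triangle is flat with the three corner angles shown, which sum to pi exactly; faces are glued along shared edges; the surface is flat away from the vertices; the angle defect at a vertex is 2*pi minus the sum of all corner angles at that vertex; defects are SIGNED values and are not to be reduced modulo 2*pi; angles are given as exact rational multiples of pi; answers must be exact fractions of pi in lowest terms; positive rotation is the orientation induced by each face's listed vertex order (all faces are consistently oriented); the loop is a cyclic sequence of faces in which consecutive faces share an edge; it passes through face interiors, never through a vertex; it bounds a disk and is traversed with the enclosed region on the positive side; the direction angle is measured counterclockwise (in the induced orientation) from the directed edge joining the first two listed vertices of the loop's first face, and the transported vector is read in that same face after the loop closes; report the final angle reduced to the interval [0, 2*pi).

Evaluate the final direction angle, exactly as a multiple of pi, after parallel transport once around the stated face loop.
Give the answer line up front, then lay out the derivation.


Answer: final direction angle = pi/2

enclosed vertex P2: corner angles sum to 2*pi, defect = 2*pi - 2*pi = 0
summing the enclosed defects onto the initial angle, mod 2*pi in the induced orientation:
final angle = pi/2 + 0 = pi/2 (mod 2*pi)


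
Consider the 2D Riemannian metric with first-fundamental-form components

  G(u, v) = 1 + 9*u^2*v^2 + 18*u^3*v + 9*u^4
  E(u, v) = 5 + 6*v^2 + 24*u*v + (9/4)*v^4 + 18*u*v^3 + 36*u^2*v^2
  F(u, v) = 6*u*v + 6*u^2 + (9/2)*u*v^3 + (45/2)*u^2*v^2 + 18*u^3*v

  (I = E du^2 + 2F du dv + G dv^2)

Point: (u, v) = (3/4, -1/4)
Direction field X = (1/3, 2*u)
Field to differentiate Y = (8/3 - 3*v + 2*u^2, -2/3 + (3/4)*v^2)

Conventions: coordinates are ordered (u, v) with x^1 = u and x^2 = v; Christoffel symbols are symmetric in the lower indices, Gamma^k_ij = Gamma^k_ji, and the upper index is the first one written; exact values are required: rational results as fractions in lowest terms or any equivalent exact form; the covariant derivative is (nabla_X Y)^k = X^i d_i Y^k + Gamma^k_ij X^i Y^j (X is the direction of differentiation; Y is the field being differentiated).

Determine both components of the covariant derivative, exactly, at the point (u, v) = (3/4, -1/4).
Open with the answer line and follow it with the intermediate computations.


Answer: (nabla_X Y)^u = 420611/157488, (nabla_X Y)^v = 346659/52496

E = 1985/1024, F = 279/256, G = 145/64 at the point
E_u = -93/32, E_v = 465/64, F_u = 249/128, F_v = 819/128, G_u = 135/16, G_v = 81/16
EG - F^2 = 3281/1024;  g^inv = (1024/3281) * [[145/64, -279/256], [-279/256, 1985/1024]]
first-kind symbols [ij,l] = (1/2)(d_i g_jl + d_j g_il - d_l g_ij): [uu,u] = E_u/2 = -93/64, [uu,v] = F_u - E_v/2 = -27/16, [uv,u] = E_v/2 = 465/128, [uv,v] = G_u/2 = 135/32, [vv,u] = F_v - G_u/2 = 279/128, [vv,v] = G_v/2 = 81/32
Gamma^u_ij = (G*[ij,u] - F*[ij,v])/(EG - F^2), Gamma^v_ij = (E*[ij,v] - F*[ij,u])/(EG - F^2)
Gamma_uuu = -1488/3281, Gamma_uuv = 3720/3281, Gamma_uvv = 2232/3281, Gamma_vuu = -1728/3281, Gamma_vuv = 4320/3281, Gamma_vvv = 2592/3281
X = (1/3, 3/2), Y = (109/24, -119/192) at the point


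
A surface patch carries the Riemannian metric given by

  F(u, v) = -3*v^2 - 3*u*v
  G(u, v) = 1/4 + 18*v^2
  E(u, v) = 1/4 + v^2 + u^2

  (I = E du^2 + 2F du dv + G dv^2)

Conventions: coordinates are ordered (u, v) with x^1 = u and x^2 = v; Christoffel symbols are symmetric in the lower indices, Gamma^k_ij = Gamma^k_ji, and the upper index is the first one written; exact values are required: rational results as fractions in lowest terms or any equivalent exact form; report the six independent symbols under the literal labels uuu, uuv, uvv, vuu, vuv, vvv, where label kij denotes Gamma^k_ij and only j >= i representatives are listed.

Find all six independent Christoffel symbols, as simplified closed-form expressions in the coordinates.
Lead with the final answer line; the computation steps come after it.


Answer: Gamma_uuu = (96*u*v^2 + 4*u - 192*v^3)/(144*u^2*v^2 + 4*u^2 - 288*u*v^3 + 144*v^4 + 76*v^2 + 1), Gamma_uuv = (288*v^3 + 4*v)/(144*u^2*v^2 + 4*u^2 - 288*u*v^3 + 144*v^4 + 76*v^2 + 1), Gamma_uvv = (-12*u - 864*v^3 - 24*v)/(144*u^2*v^2 + 4*u^2 - 288*u*v^3 + 144*v^4 + 76*v^2 + 1), Gamma_vuu = (-16*u^2*v + 48*u*v^2 - 64*v^3 - 16*v)/(144*u^2*v^2 + 4*u^2 - 288*u*v^3 + 144*v^4 + 76*v^2 + 1), Gamma_vuv = (48*u*v^2 + 48*v^3)/(144*u^2*v^2 + 4*u^2 - 288*u*v^3 + 144*v^4 + 76*v^2 + 1), Gamma_vvv = (144*u^2*v - 432*u*v^2 + 72*v)/(144*u^2*v^2 + 4*u^2 - 288*u*v^3 + 144*v^4 + 76*v^2 + 1)

E = 1/4 + v^2 + u^2; F = -3*v^2 - 3*u*v; G = 1/4 + 18*v^2
Gamma^k_ij = (1/2) g^{kl} (d_i g_jl + d_j g_il - d_l g_ij), with g^inv = (1/(EG-F^2)) [[G, -F], [-F, E]]
first partials: E_u = 2*u, E_v = 2*v, F_u = -3*v, F_v = -6*v - 3*u, G_u = 0, G_v = 36*v
D = EG - F^2 = 1/16 + (19/4)*v^2 + (1/4)*u^2 + 9*v^4 - 18*u*v^3 + 9*u^2*v^2
expanded: Gamma^u_uu = (G E_u - 2F F_u + F E_v)/(2D), Gamma^u_uv = (G E_v - F G_u)/(2D), Gamma^u_vv = (2G F_v - G G_u - F G_v)/(2D), Gamma^v_uu = (2E F_u - E E_v - F E_u)/(2D), Gamma^v_uv = (E G_u - F E_v)/(2D), Gamma^v_vv = (E G_v - 2F F_v + F G_u)/(2D); substitute and cancel common factors


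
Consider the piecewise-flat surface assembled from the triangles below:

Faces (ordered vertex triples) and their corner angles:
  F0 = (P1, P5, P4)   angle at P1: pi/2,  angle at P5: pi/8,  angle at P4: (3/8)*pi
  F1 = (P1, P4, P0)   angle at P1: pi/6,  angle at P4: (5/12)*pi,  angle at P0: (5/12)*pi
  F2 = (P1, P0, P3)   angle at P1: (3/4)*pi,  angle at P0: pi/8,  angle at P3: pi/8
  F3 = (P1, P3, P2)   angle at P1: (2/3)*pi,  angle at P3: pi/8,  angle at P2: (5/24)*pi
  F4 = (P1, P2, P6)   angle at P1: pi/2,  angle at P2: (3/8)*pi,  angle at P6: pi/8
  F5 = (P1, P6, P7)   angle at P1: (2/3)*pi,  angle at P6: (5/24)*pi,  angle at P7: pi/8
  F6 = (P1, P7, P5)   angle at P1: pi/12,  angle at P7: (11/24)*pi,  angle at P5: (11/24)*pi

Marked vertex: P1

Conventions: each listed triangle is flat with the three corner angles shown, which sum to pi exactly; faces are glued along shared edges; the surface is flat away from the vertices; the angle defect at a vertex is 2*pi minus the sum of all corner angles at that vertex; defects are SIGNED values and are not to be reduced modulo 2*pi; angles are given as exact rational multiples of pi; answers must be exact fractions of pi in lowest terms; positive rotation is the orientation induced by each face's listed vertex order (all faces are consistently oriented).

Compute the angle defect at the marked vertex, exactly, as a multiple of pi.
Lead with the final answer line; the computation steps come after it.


Answer: defect(P1) = (-4/3)*pi

Sum of corner angles at P1: (10/3)*pi
defect = 2*pi - (10/3)*pi


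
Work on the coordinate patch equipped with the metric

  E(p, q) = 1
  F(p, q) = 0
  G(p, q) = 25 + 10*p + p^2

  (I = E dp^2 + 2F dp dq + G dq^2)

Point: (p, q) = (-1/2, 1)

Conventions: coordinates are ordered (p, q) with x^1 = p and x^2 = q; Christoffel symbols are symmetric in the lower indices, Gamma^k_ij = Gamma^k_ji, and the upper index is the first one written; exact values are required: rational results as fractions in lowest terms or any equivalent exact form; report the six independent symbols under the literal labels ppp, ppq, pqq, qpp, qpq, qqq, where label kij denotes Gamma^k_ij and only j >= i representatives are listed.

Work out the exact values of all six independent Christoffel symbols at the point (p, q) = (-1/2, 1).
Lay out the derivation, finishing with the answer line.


E = 1, F = 0, G = 81/4 at the point
E_p = 0, E_q = 0, F_p = 0, F_q = 0, G_p = 9, G_q = 0
EG - F^2 = 81/4;  g^inv = (4/81) * [[81/4, 0], [0, 1]]
first-kind symbols [ij,l] = (1/2)(d_i g_jl + d_j g_il - d_l g_ij): [pp,p] = E_p/2 = 0, [pp,q] = F_p - E_q/2 = 0, [pq,p] = E_q/2 = 0, [pq,q] = G_p/2 = 9/2, [qq,p] = F_q - G_p/2 = -9/2, [qq,q] = G_q/2 = 0
Gamma^p_ij = (G*[ij,p] - F*[ij,q])/(EG - F^2), Gamma^q_ij = (E*[ij,q] - F*[ij,p])/(EG - F^2)

Answer: Gamma_ppp = 0, Gamma_ppq = 0, Gamma_pqq = -9/2, Gamma_qpp = 0, Gamma_qpq = 2/9, Gamma_qqq = 0


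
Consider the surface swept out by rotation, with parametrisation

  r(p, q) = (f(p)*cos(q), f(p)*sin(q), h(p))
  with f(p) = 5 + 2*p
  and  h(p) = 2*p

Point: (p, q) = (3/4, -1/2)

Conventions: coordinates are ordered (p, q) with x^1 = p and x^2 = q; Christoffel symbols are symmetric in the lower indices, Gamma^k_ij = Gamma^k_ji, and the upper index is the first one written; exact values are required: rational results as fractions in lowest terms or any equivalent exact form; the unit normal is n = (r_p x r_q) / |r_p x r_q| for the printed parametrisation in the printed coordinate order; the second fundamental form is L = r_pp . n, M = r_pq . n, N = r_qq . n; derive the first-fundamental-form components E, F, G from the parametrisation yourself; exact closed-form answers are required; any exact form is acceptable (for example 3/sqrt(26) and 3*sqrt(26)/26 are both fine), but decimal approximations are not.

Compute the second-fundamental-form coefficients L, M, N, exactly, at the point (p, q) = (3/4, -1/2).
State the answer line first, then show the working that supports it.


Answer: L = 0, M = 0, N = 13*sqrt(2)/4

f = 13/2, f' = 2, f'' = 0, h' = 2, h'' = 0
E = 8, F = 0, G = 169/4; answer radicand W^2 = 8
unnormalised second-form numerators: l = 0, m = 0, n = 13; L = l/sqrt(8), and similarly M = m/sqrt(W^2), N = n/sqrt(W^2)


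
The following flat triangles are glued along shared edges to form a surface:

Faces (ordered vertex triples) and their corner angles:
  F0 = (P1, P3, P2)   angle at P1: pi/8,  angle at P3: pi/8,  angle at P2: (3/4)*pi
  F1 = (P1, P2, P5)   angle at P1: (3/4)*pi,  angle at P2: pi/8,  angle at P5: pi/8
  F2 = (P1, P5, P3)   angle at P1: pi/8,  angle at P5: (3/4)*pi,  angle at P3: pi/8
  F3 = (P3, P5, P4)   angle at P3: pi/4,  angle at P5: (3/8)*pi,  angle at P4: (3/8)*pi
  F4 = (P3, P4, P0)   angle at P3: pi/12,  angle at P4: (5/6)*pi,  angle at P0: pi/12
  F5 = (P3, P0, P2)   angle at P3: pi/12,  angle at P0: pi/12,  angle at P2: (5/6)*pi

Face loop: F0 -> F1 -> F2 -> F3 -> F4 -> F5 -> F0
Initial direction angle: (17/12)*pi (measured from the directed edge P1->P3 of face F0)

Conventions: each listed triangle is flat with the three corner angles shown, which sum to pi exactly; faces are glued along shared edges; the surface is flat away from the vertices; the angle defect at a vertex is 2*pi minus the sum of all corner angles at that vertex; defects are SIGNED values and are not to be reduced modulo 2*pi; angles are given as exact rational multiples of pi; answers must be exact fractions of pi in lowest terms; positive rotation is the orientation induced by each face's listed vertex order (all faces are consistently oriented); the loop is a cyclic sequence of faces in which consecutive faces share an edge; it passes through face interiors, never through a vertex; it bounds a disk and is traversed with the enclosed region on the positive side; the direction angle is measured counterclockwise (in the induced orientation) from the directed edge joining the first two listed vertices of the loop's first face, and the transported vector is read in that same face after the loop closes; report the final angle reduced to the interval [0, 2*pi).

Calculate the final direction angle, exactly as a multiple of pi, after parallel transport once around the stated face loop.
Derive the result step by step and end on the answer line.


enclosed vertex P1: corner angles sum to pi, defect = 2*pi - pi = pi
enclosed vertex P3: corner angles sum to (2/3)*pi, defect = 2*pi - (2/3)*pi = (4/3)*pi
adding the enclosed defects to the starting angle (mod 2*pi, induced orientation) gives the holonomy
final angle = (17/12)*pi + (7/3)*pi = (7/4)*pi (mod 2*pi)

Answer: final direction angle = (7/4)*pi


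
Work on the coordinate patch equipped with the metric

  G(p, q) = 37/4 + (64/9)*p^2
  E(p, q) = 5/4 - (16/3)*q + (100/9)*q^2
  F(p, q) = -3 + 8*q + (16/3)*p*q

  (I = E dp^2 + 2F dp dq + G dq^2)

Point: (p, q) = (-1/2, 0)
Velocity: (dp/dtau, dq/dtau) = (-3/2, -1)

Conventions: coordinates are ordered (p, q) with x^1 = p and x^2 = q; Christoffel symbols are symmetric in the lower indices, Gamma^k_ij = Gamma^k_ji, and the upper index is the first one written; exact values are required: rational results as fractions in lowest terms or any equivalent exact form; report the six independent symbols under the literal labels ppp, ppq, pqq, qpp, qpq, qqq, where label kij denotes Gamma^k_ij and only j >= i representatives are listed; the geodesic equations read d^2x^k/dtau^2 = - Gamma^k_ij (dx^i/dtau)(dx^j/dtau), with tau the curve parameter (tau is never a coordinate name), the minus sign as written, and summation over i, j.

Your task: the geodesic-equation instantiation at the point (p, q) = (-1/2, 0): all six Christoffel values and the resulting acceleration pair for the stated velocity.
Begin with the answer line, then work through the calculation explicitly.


Answer: Gamma_ppp = 1152/689, Gamma_ppq = -17312/2067, Gamma_pqq = 127040/6201, Gamma_qpp = 480/689, Gamma_qpq = -1792/689, Gamma_qqq = 3840/689; accelerations (d^2p/dtau^2, d^2q/dtau^2) = (5440/6201, 456/689)

E = 5/4, F = -3, G = 397/36 at the point
E_p = 0, E_q = -16/3, F_p = 0, F_q = 16/3, G_p = -64/9, G_q = 0
EG - F^2 = 689/144;  g^inv = (144/689) * [[397/36, 3], [3, 5/4]]
first-kind symbols [ij,l] = (1/2)(d_i g_jl + d_j g_il - d_l g_ij): [pp,p] = E_p/2 = 0, [pp,q] = F_p - E_q/2 = 8/3, [pq,p] = E_q/2 = -8/3, [pq,q] = G_p/2 = -32/9, [qq,p] = F_q - G_p/2 = 80/9, [qq,q] = G_q/2 = 0
Gamma^p_ij = (G*[ij,p] - F*[ij,q])/(EG - F^2), Gamma^q_ij = (E*[ij,q] - F*[ij,p])/(EG - F^2)
Gamma_ppp = 1152/689, Gamma_ppq = -17312/2067, Gamma_pqq = 127040/6201, Gamma_qpp = 480/689, Gamma_qpq = -1792/689, Gamma_qqq = 3840/689
d^2p/dtau^2 = -(Gamma_ppp*(-3/2)^2 + 2*Gamma_ppq*(-3/2)*(-1) + Gamma_pqq*(-1)^2) = 5440/6201
d^2q/dtau^2 = -(Gamma_qpp*(-3/2)^2 + 2*Gamma_qpq*(-3/2)*(-1) + Gamma_qqq*(-1)^2) = 456/689


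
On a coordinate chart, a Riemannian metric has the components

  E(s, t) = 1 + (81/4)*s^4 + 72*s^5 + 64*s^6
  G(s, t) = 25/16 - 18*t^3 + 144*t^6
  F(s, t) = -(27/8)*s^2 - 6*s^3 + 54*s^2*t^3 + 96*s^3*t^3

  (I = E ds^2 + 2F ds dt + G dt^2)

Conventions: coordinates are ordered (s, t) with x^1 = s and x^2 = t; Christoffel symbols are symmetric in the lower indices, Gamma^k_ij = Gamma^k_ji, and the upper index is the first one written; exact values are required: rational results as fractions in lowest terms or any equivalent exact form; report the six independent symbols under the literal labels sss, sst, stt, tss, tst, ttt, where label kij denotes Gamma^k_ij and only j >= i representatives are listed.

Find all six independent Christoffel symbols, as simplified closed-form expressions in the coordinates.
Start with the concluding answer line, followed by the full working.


Answer: Gamma_sss = (3072*s^5 + 2880*s^4 + 648*s^3)/(1024*s^6 + 1152*s^5 + 324*s^4 + 2304*t^6 - 288*t^3 + 25), Gamma_sst = 0, Gamma_stt = (4608*s^3*t^2 + 2592*s^2*t^2)/(1024*s^6 + 1152*s^5 + 324*s^4 + 2304*t^6 - 288*t^3 + 25), Gamma_tss = (4608*s^2*t^3 - 288*s^2 + 1728*s*t^3 - 108*s)/(1024*s^6 + 1152*s^5 + 324*s^4 + 2304*t^6 - 288*t^3 + 25), Gamma_tst = 0, Gamma_ttt = (6912*t^5 - 432*t^2)/(1024*s^6 + 1152*s^5 + 324*s^4 + 2304*t^6 - 288*t^3 + 25)

E = 1 + (81/4)*s^4 + 72*s^5 + 64*s^6; F = -(27/8)*s^2 - 6*s^3 + 54*s^2*t^3 + 96*s^3*t^3; G = 25/16 - 18*t^3 + 144*t^6
Gamma^k_ij = (1/2) g^{kl} (d_i g_jl + d_j g_il - d_l g_ij), with g^inv = (1/(EG-F^2)) [[G, -F], [-F, E]]
first partials: E_s = 81*s^3 + 360*s^4 + 384*s^5, E_t = 0, F_s = -(27/4)*s - 18*s^2 + 108*s*t^3 + 288*s^2*t^3, F_t = 162*s^2*t^2 + 288*s^3*t^2, G_s = 0, G_t = -54*t^2 + 864*t^5
D = EG - F^2 = 25/16 - 18*t^3 + (81/4)*s^4 + 72*s^5 + 144*t^6 + 64*s^6
expanded: Gamma^s_ss = (G E_s - 2F F_s + F E_t)/(2D), Gamma^s_st = (G E_t - F G_s)/(2D), Gamma^s_tt = (2G F_t - G G_s - F G_t)/(2D), Gamma^t_ss = (2E F_s - E E_t - F E_s)/(2D), Gamma^t_st = (E G_s - F E_t)/(2D), Gamma^t_tt = (E G_t - 2F F_t + F G_s)/(2D); substitute and cancel common factors


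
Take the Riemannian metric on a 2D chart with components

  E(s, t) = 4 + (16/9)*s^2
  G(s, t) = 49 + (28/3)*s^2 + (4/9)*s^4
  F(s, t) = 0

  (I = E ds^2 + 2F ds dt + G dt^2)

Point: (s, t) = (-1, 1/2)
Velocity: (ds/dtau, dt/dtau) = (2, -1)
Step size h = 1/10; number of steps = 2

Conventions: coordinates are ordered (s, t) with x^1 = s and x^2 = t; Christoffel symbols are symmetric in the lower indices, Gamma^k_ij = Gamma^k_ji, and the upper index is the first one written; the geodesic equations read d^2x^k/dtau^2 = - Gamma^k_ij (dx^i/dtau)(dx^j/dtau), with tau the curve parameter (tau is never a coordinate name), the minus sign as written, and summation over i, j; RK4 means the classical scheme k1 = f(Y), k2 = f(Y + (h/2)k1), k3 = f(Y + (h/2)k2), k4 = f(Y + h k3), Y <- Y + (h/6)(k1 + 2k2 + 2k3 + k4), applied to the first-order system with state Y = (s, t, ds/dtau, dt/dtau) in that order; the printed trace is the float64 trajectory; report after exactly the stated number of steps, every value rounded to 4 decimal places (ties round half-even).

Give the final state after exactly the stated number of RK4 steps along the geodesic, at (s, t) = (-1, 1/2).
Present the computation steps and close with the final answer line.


f(Y) = (ds/dtau, dt/dtau, -Gamma^s_ij Y'^i Y'^j, -Gamma^t_ij Y'^i Y'^j) with the Gammas evaluated at the stage position; h = 0.100000; intermediate values shown to 6 dp
step 0: s = -1.0000, t = 0.5000, ds/dtau = 2.0000, dt/dtau = -1.0000
step 1:
  k1: at (s, t) = (-1.000000, 0.500000), (ds/dtau, dt/dtau) = (2.000000, -1.000000); Gamma_sss = -0.307692, Gamma_sst = 0.000000, Gamma_stt = 1.769231, Gamma_tss = 0.000000, Gamma_tst = -0.173913, Gamma_ttt = 0.000000; k1 = (2.000000, -1.000000, -0.538462, -0.695652)
  k2: at (s, t) = (-0.900000, 0.450000), (ds/dtau, dt/dtau) = (1.973077, -1.034783); Gamma_sss = -0.294118, Gamma_sst = 0.000000, Gamma_stt = 1.663235, Gamma_tss = 0.000000, Gamma_tst = -0.159151, Gamma_ttt = 0.000000; k2 = (1.973077, -1.034783, -0.635941, -0.649880)
  k3: at (s, t) = (-0.901346, 0.448261), (ds/dtau, dt/dtau) = (1.968203, -1.032494); Gamma_sss = -0.294324, Gamma_sst = 0.000000, Gamma_stt = 1.664761, Gamma_tss = 0.000000, Gamma_tst = -0.159355, Gamma_ttt = 0.000000; k3 = (1.968203, -1.032494, -0.634548, -0.647669)
  k4: at (s, t) = (-0.803180, 0.396751), (ds/dtau, dt/dtau) = (1.936545, -1.064767); Gamma_sss = -0.277428, Gamma_sst = 0.000000, Gamma_stt = 1.545978, Gamma_tss = 0.000000, Gamma_tst = -0.144131, Gamma_ttt = 0.000000; k4 = (1.936545, -1.064767, -0.712309, -0.594389)
  Y <- Y + (h/6)(k1 + 2k2 + 2k3 + k4): s = -0.8030, t = 0.3967, ds/dtau = 1.9368, dt/dtau = -1.0648
step 2:
  k1: at (s, t) = (-0.803015, 0.396678), (ds/dtau, dt/dtau) = (1.936804, -1.064752); Gamma_sss = -0.277396, Gamma_sst = 0.000000, Gamma_stt = 1.545766, Gamma_tss = 0.000000, Gamma_tst = -0.144105, Gamma_ttt = 0.000000; k1 = (1.936804, -1.064752, -0.711860, -0.594353)
  k2: at (s, t) = (-0.706175, 0.343440), (ds/dtau, dt/dtau) = (1.901211, -1.094470); Gamma_sss = -0.256914, Gamma_sst = 0.000000, Gamma_stt = 1.412857, Gamma_tss = 0.000000, Gamma_tst = -0.128411, Gamma_ttt = 0.000000; k2 = (1.901211, -1.094470, -0.763769, -0.534399)
  k3: at (s, t) = (-0.707954, 0.341954), (ds/dtau, dt/dtau) = (1.898616, -1.091472); Gamma_sss = -0.257326, Gamma_sst = 0.000000, Gamma_stt = 1.415446, Gamma_tss = 0.000000, Gamma_tst = -0.128705, Gamma_ttt = 0.000000; k3 = (1.898616, -1.091472, -0.758644, -0.533427)
  k4: at (s, t) = (-0.613153, 0.287531), (ds/dtau, dt/dtau) = (1.860940, -1.118095); Gamma_sss = -0.233497, Gamma_sst = 0.000000, Gamma_stt = 1.269752, Gamma_tss = 0.000000, Gamma_tst = -0.112754, Gamma_ttt = 0.000000; k4 = (1.860940, -1.118095, -0.778741, -0.469216)
  Y <- Y + (h/6)(k1 + 2k2 + 2k3 + k4): s = -0.6131, t = 0.2874, ds/dtau = 1.8612, dt/dtau = -1.1181

Answer: s = -0.6131, t = 0.2874, ds/dtau = 1.8612, dt/dtau = -1.1181


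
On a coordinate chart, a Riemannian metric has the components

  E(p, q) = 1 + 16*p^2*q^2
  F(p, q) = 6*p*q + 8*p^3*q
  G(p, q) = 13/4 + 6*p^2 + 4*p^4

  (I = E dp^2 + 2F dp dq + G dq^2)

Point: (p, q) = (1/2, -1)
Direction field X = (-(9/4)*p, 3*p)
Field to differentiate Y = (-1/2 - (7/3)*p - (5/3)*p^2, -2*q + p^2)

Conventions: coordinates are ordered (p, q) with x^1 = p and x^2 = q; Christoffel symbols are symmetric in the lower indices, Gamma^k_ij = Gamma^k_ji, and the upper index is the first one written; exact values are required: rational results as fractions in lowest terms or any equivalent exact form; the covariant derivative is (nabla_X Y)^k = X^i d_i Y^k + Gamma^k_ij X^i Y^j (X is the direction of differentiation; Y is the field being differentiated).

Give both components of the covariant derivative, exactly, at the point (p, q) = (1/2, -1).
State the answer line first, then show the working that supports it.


Answer: (nabla_X Y)^p = 655/72, (nabla_X Y)^q = -157/18

E = 5, F = -4, G = 5 at the point
E_p = 16, E_q = -8, F_p = -12, F_q = 4, G_p = 8, G_q = 0
EG - F^2 = 9;  g^inv = (1/9) * [[5, 4], [4, 5]]
first-kind symbols [ij,l] = (1/2)(d_i g_jl + d_j g_il - d_l g_ij): [pp,p] = E_p/2 = 8, [pp,q] = F_p - E_q/2 = -8, [pq,p] = E_q/2 = -4, [pq,q] = G_p/2 = 4, [qq,p] = F_q - G_p/2 = 0, [qq,q] = G_q/2 = 0
Gamma^p_ij = (G*[ij,p] - F*[ij,q])/(EG - F^2), Gamma^q_ij = (E*[ij,q] - F*[ij,p])/(EG - F^2)
Gamma_ppp = 8/9, Gamma_ppq = -4/9, Gamma_pqq = 0, Gamma_qpp = -8/9, Gamma_qpq = 4/9, Gamma_qqq = 0
X = (-9/8, 3/2), Y = (-25/12, 9/4) at the point


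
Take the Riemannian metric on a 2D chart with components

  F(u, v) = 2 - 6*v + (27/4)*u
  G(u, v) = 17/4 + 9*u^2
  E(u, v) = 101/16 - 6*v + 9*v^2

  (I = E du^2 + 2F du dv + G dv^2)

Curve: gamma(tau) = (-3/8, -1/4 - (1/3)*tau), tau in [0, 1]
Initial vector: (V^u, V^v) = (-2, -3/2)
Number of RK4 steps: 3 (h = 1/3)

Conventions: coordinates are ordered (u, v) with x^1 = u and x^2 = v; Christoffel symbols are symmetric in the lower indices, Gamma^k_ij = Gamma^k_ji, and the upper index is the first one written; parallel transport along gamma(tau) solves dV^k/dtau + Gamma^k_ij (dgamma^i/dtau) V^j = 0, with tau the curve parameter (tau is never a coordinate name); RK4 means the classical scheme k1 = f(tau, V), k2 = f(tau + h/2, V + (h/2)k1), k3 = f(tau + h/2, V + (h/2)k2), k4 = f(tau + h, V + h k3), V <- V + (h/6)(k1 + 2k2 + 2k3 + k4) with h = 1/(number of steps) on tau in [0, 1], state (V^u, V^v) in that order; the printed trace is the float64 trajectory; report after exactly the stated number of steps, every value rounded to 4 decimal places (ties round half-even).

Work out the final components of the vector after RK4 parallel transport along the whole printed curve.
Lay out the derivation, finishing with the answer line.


gamma'(tau) = (0, -1/3); f(tau, V)^k = -Gamma^k_ij(gamma(tau)) gamma'^i(tau) V^j; h = 1/3; intermediate values shown to 6 dp
curve data and Christoffel symbols at the stage parameters:
  tau = 0.000000: gamma = (-0.375000, -0.250000), gamma' = (0.000000, -0.333333); Gamma_uuu = -0.256878, Gamma_uuv = -0.567618, Gamma_uvv = -0.319933, Gamma_vuu = 2.220755, Gamma_vuv = -0.512203, Gamma_vvv = 0.056192
  tau = 0.166667: gamma = (-0.375000, -0.305556), gamma' = (0.000000, -0.333333); Gamma_uuu = -0.340015, Gamma_uuv = -0.570736, Gamma_uvv = -0.302464, Gamma_vuu = 2.346557, Gamma_vuv = -0.477163, Gamma_vvv = 0.071403
  tau = 0.333333: gamma = (-0.375000, -0.361111), gamma' = (0.000000, -0.333333); Gamma_uuu = -0.420445, Gamma_uuv = -0.572575, Gamma_uvv = -0.286326, Gamma_vuu = 2.481605, Gamma_vuv = -0.442126, Gamma_vvv = 0.084897
  tau = 0.500000: gamma = (-0.375000, -0.416667), gamma' = (0.000000, -0.333333); Gamma_uuu = -0.498197, Gamma_uuv = -0.573322, Gamma_uvv = -0.271394, Gamma_vuu = 2.625419, Gamma_vuv = -0.407256, Gamma_vvv = 0.096872
  tau = 0.666667: gamma = (-0.375000, -0.472222), gamma' = (0.000000, -0.333333); Gamma_uuu = -0.573320, Gamma_uuv = -0.573135, Gamma_uvv = -0.257556, Gamma_vuu = 2.777533, Gamma_vuv = -0.372686, Gamma_vvv = 0.107498
  tau = 0.833333: gamma = (-0.375000, -0.527778), gamma' = (0.000000, -0.333333); Gamma_uuu = -0.645876, Gamma_uuv = -0.572151, Gamma_uvv = -0.244712, Gamma_vuu = 2.937501, Gamma_vuv = -0.338519, Gamma_vvv = 0.116926
  tau = 1.000000: gamma = (-0.375000, -0.583333), gamma' = (0.000000, -0.333333); Gamma_uuu = -0.715934, Gamma_uuv = -0.570487, Gamma_uvv = -0.232773, Gamma_vuu = 3.104894, Gamma_vuv = -0.304837, Gamma_vvv = 0.125288
step 0: V^u = -2.0000, V^v = -1.5000
step 1: k1 = (0.538379, 0.313373), k2 = (0.509386, 0.269379), k3 = (0.511044, 0.269973), k4 = (0.483779, 0.229743); V <- V + (h/6)(k1 + 2k2 + 2k3 + k4): V^u = -1.8298, V^v = -1.4099
step 2: k1 = (0.483802, 0.229773), k2 = (0.458366, 0.193168), k3 = (0.459728, 0.193546), k4 = (0.435808, 0.160072); V <- V + (h/6)(k1 + 2k2 + 2k3 + k4): V^u = -1.6767, V^v = -1.3453
step 3: k1 = (0.435826, 0.160094), k2 = (0.413486, 0.129613), k3 = (0.414611, 0.129835), k4 = (0.393593, 0.101959); V <- V + (h/6)(k1 + 2k2 + 2k3 + k4): V^u = -1.5386, V^v = -1.3019

Answer: V^u = -1.5386, V^v = -1.3019
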